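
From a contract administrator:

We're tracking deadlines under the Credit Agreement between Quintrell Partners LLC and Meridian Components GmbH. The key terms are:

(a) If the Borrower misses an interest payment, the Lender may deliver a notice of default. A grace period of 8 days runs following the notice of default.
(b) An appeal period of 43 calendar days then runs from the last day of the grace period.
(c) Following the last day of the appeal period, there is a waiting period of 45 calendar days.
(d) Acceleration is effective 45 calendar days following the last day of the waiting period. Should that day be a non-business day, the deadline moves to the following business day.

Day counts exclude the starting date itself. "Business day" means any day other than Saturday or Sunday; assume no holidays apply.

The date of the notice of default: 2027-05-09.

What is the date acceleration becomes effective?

2027-09-27

The last day of the grace period: 8 calendar days after 2027-05-09 is 2027-05-17.
The last day of the appeal period: 43 calendar days after 2027-05-17 is 2027-06-29.
The last day of the waiting period: 2027-06-29 + 45 days = 2027-08-13.
The date acceleration becomes effective: 45 calendar days after 2027-08-13 is 2027-09-27. 2027-09-27 is a Monday, so no roll-forward applies.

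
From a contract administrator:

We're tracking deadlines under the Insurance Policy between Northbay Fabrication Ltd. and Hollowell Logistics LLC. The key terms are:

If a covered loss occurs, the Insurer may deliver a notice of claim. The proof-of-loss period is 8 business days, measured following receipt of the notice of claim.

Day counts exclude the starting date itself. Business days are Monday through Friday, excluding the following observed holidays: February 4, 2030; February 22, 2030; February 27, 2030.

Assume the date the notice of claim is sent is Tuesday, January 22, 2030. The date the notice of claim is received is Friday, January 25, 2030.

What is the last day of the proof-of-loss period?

February 7, 2030

The last day of the proof-of-loss period: 8 business days after Friday, January 25, 2030, skipping weekends and the listed holiday on Feb 4 — Jan 28, Jan 29, Jan 30, Jan 31, Feb 1, Feb 5, Feb 6, Feb 7 — lands on Thursday, February 7, 2030.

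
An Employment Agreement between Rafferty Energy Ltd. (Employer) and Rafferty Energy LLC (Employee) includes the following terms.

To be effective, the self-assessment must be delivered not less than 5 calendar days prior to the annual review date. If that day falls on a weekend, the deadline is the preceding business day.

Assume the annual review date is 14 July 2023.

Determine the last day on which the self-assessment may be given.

Counting back 5 calendar days from 14 July 2023 gives 9 July 2023. That is a Sunday, so the deadline moves back to Friday, 7 July 2023.

7 July 2023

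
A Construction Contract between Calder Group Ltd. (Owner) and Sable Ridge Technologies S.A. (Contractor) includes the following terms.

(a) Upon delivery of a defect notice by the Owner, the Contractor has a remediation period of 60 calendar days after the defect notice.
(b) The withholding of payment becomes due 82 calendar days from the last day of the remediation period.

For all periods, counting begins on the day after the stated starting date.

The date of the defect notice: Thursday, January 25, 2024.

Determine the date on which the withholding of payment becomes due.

June 15, 2024

The last day of the remediation period: 60 calendar days after January 25, 2024 is March 25, 2024.
The date on which the withholding of payment becomes due: 82 calendar days after March 25, 2024 is June 15, 2024.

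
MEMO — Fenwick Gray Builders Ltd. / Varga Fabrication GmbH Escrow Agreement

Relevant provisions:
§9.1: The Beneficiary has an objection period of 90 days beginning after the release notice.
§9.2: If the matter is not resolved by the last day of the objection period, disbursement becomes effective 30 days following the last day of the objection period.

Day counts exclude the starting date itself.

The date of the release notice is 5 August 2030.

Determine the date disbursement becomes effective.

Adding 90 calendar days to 5 August 2030 gives 3 November 2030, which is the last day of the objection period.
Adding 30 calendar days to 3 November 2030 gives 3 December 2030, which is the date disbursement becomes effective.

3 December 2030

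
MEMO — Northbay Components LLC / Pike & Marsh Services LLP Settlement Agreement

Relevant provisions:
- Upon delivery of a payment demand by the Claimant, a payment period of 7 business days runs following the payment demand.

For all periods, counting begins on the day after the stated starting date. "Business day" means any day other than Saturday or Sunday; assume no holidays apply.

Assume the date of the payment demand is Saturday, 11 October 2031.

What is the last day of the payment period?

21 October 2031

The last day of the payment period: counting 7 business days from Saturday, 11 October 2031 (Oct 13, Oct 14, Oct 15, Oct 16, Oct 17, Oct 20, Oct 21, skipping weekends) reaches Tuesday, 21 October 2031.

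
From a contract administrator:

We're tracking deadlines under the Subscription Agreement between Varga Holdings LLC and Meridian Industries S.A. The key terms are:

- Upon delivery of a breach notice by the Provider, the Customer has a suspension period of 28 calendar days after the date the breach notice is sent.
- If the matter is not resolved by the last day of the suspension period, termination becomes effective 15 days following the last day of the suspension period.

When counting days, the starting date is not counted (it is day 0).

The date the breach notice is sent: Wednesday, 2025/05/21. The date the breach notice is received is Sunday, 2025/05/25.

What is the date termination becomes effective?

2025/07/03

The last day of the suspension period: 28 calendar days after 2025/05/21 is 2025/06/18.
The date termination becomes effective: 15 calendar days after 2025/06/18 is 2025/07/03.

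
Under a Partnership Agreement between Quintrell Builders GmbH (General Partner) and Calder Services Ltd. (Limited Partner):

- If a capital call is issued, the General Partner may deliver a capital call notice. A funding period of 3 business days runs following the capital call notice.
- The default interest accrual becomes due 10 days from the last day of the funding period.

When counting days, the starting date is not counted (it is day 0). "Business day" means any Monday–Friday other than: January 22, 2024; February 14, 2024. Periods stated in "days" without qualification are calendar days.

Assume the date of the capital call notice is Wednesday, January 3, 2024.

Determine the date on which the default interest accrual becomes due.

The last day of the funding period: 3 business days after Wednesday, January 3, 2024, skipping weekends — Jan 4, Jan 5, Jan 8 — lands on Monday, January 8, 2024.
The date on which the default interest accrual becomes due: January 8, 2024 + 10 days = January 18, 2024.

January 18, 2024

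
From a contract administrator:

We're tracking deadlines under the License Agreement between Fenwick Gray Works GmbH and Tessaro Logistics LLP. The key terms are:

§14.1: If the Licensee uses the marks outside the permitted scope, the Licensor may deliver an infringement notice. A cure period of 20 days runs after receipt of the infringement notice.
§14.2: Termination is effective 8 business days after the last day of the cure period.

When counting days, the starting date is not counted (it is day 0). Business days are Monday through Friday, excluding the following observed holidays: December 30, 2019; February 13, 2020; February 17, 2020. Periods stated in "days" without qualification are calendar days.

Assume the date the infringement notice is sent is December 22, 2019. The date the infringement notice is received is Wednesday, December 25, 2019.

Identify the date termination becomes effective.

The last day of the cure period: December 25, 2019 + 20 days = January 14, 2020.
The date termination becomes effective: 8 business days after Tuesday, January 14, 2020, skipping weekends — Jan 15, Jan 16, Jan 17, Jan 20, Jan 21, Jan 22, Jan 23, Jan 24 — lands on Friday, January 24, 2020.

January 24, 2020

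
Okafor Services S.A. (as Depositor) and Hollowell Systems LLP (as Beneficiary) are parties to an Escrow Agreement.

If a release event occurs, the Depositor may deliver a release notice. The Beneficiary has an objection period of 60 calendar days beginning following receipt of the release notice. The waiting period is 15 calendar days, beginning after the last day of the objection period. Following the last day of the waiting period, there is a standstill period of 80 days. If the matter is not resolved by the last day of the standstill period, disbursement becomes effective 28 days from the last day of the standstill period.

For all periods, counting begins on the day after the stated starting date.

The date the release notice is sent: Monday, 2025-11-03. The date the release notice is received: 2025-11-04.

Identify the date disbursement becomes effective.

The last day of the objection period: 2025-11-04 + 60 days = 2026-01-03.
The last day of the waiting period: 2026-01-03 + 15 days = 2026-01-18.
Adding 80 calendar days to 2026-01-18 gives 2026-04-08, which is the last day of the standstill period.
The date disbursement becomes effective: 28 calendar days after 2026-04-08 is 2026-05-06.

2026-05-06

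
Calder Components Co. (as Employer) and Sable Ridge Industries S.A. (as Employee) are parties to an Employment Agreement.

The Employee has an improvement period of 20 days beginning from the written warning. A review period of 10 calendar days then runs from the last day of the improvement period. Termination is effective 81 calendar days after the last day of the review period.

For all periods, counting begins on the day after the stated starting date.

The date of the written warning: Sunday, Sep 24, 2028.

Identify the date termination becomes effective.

Adding 20 calendar days to Sep 24, 2028 gives Oct 14, 2028, which is the last day of the improvement period.
Adding 10 calendar days to Oct 14, 2028 gives Oct 24, 2028, which is the last day of the review period.
The date termination becomes effective: Oct 24, 2028 + 81 days = Jan 13, 2029.

Jan 13, 2029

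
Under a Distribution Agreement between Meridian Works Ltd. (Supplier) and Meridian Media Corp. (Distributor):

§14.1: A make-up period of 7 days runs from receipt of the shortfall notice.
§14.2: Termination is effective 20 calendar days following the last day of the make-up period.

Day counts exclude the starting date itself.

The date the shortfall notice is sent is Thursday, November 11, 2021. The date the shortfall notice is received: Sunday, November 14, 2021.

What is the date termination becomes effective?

The last day of the make-up period: November 14, 2021 + 7 days = November 21, 2021.
The date termination becomes effective: 20 calendar days after November 21, 2021 is December 11, 2021.

December 11, 2021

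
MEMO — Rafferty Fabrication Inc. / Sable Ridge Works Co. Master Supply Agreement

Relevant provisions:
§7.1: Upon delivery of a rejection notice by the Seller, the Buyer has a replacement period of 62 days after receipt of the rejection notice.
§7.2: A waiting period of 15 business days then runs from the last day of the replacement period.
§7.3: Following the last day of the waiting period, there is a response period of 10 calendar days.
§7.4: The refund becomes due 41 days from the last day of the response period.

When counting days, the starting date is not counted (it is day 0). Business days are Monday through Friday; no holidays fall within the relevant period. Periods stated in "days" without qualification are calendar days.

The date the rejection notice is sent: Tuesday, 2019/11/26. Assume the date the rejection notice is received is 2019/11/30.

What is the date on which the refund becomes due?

The last day of the replacement period: 2019/11/30 + 62 days = 2020/01/31.
From Friday, 2020/01/31, 15 business days (Feb 3, Feb 4, Feb 5, Feb 6, …, Feb 19, Feb 20, Feb 21, skipping weekends) brings us to Friday, 2020/02/21, which is the last day of the waiting period.
The last day of the response period: 2020/02/21 + 10 days = 2020/03/02.
The date on which the refund becomes due: 2020/03/02 + 41 days = 2020/04/12.

2020/04/12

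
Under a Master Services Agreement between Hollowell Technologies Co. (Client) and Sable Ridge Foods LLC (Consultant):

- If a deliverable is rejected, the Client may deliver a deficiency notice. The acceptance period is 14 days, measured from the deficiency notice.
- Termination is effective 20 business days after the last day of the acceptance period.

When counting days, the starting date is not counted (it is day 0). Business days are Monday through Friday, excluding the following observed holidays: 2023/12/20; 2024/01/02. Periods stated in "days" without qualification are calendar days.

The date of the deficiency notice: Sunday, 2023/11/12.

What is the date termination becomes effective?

Adding 14 calendar days to 2023/11/12 gives 2023/11/26, which is the last day of the acceptance period.
The date termination becomes effective: 20 business days after Sunday, 2023/11/26, skipping weekends and the listed holiday on Dec 20 — Nov 27, Nov 28, Nov 29, Nov 30, …, Dec 21, Dec 22, Dec 25 — lands on Monday, 2023/12/25.

2023/12/25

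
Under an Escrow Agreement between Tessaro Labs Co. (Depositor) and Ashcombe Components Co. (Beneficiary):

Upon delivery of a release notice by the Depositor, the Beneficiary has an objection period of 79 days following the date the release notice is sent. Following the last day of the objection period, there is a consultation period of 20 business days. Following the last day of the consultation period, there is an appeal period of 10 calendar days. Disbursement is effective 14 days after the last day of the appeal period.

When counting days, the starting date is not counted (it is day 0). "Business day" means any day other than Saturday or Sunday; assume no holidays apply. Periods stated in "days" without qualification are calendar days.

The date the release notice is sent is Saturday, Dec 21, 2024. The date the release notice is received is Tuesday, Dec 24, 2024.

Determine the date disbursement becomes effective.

Adding 79 calendar days to Dec 21, 2024 gives Mar 10, 2025, which is the last day of the objection period.
From Monday, Mar 10, 2025, 20 business days (Mar 11, Mar 12, Mar 13, Mar 14, …, Apr 3, Apr 4, Apr 7, skipping weekends) brings us to Monday, Apr 7, 2025, which is the last day of the consultation period.
The last day of the appeal period: 10 calendar days after Apr 7, 2025 is Apr 17, 2025.
The date disbursement becomes effective: 14 calendar days after Apr 17, 2025 is May 1, 2025.

May 1, 2025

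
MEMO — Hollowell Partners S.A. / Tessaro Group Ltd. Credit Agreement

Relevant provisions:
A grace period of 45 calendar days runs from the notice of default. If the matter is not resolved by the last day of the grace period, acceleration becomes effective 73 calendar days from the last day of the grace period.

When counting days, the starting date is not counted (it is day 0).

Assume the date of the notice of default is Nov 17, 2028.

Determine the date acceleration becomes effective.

Mar 15, 2029

Adding 45 calendar days to Nov 17, 2028 gives Jan 1, 2029, which is the last day of the grace period.
Adding 73 calendar days to Jan 1, 2029 gives Mar 15, 2029, which is the date acceleration becomes effective.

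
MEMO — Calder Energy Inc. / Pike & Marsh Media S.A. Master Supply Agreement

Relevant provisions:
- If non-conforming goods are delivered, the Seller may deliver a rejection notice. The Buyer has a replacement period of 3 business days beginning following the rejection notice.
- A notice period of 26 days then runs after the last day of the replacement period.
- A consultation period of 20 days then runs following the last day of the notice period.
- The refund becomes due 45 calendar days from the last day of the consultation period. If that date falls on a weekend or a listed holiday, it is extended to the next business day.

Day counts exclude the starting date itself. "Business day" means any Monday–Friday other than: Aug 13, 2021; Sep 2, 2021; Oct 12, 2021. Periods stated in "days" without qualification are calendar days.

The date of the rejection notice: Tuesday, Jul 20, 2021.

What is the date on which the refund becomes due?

Oct 22, 2021

From Tuesday, Jul 20, 2021, 3 business days (Jul 21, Jul 22, Jul 23, skipping weekends) brings us to Friday, Jul 23, 2021, which is the last day of the replacement period.
The last day of the notice period: Jul 23, 2021 + 26 days = Aug 18, 2021.
Adding 20 calendar days to Aug 18, 2021 gives Sep 7, 2021, which is the last day of the consultation period.
Adding 45 calendar days to Sep 7, 2021 gives Oct 22, 2021, which is the date on which the refund becomes due. Oct 22, 2021 is a Friday and is not a listed holiday, so no roll-forward applies.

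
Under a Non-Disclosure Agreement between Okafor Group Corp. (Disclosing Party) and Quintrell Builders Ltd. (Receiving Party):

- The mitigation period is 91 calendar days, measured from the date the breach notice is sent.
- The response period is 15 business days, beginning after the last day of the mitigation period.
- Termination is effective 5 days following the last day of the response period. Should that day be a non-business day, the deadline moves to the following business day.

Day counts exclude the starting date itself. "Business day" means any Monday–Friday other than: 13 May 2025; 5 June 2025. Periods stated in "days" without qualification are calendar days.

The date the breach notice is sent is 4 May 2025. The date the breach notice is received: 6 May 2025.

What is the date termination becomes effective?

27 August 2025

The last day of the mitigation period: 4 May 2025 + 91 days = 3 August 2025.
From Sunday, 3 August 2025, 15 business days (Aug 4, Aug 5, Aug 6, Aug 7, …, Aug 20, Aug 21, Aug 22, skipping weekends) brings us to Friday, 22 August 2025, which is the last day of the response period.
The date termination becomes effective: 22 August 2025 + 5 days = 27 August 2025. 27 August 2025 is a Wednesday and is not a listed holiday, so no roll-forward applies.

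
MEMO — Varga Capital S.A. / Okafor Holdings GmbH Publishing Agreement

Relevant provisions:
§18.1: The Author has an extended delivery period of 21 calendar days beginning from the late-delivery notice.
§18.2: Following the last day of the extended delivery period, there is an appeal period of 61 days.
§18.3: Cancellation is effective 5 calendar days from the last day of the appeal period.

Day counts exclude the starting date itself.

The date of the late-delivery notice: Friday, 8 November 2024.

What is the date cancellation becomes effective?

The last day of the extended delivery period: 8 November 2024 + 21 days = 29 November 2024.
The last day of the appeal period: 61 calendar days after 29 November 2024 is 29 January 2025.
The date cancellation becomes effective: 5 calendar days after 29 January 2025 is 3 February 2025.

3 February 2025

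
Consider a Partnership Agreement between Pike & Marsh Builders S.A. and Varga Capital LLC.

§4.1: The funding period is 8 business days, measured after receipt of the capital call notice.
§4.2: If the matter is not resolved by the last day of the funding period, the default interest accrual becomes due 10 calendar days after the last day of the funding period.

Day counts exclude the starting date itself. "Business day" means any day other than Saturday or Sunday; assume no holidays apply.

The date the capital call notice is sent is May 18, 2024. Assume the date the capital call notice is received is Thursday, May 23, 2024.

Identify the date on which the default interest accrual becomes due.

The last day of the funding period: counting 8 business days from Thursday, May 23, 2024 (May 24, May 27, May 28, May 29, May 30, May 31, Jun 3, Jun 4, skipping weekends) reaches Tuesday, June 4, 2024.
The date on which the default interest accrual becomes due: 10 calendar days after June 4, 2024 is June 14, 2024.

June 14, 2024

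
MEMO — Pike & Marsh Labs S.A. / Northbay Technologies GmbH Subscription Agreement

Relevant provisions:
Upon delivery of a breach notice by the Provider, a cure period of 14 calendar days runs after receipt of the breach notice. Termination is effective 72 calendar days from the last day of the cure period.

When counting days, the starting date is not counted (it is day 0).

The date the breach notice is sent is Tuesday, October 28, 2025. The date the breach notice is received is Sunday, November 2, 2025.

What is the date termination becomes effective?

January 27, 2026

Adding 14 calendar days to November 2, 2025 gives November 16, 2025, which is the last day of the cure period.
The date termination becomes effective: 72 calendar days after November 16, 2025 is January 27, 2026.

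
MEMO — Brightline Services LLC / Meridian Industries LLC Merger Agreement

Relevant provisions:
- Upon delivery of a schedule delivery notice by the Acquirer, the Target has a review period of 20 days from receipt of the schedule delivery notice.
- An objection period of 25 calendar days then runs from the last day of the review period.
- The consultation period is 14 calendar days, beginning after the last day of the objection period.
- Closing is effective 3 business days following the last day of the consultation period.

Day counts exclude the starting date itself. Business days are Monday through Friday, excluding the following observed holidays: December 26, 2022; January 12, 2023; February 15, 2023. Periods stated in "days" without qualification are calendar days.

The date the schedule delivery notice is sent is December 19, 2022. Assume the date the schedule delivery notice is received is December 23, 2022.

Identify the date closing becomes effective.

February 23, 2023

Adding 20 calendar days to December 23, 2022 gives January 12, 2023, which is the last day of the review period.
The last day of the objection period: 25 calendar days after January 12, 2023 is February 6, 2023.
The last day of the consultation period: February 6, 2023 + 14 days = February 20, 2023.
The date closing becomes effective: counting 3 business days from Monday, February 20, 2023 (Feb 21, Feb 22, Feb 23, skipping weekends) reaches Thursday, February 23, 2023.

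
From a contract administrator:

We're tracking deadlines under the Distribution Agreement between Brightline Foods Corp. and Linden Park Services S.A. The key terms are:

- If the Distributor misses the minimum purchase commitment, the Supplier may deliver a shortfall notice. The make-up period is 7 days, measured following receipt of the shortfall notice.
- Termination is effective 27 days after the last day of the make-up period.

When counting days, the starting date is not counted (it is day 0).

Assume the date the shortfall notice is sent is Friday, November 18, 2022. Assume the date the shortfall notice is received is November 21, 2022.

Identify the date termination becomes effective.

Adding 7 calendar days to November 21, 2022 gives November 28, 2022, which is the last day of the make-up period.
Adding 27 calendar days to November 28, 2022 gives December 25, 2022, which is the date termination becomes effective.

December 25, 2022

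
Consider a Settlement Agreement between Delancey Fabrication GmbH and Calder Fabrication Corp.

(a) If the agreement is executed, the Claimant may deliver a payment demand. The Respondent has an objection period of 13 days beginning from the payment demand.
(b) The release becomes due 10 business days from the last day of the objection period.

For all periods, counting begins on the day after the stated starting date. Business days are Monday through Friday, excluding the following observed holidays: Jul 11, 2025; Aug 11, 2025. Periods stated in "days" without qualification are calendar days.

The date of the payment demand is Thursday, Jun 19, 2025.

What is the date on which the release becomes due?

Adding 13 calendar days to Jun 19, 2025 gives Jul 2, 2025, which is the last day of the objection period.
From Wednesday, Jul 2, 2025, 10 business days (Jul 3, Jul 4, Jul 7, Jul 8, Jul 9, Jul 10, Jul 14, Jul 15, Jul 16, Jul 17, skipping weekends and the listed holiday on Jul 11) brings us to Thursday, Jul 17, 2025, which is the date on which the release becomes due.

Jul 17, 2025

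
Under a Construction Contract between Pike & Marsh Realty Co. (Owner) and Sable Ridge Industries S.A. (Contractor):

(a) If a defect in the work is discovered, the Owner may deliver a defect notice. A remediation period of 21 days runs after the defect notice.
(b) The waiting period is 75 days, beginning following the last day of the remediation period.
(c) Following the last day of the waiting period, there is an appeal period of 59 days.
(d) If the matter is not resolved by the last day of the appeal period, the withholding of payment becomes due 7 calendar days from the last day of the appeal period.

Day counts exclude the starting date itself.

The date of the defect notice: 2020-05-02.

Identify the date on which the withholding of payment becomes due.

The last day of the remediation period: 21 calendar days after 2020-05-02 is 2020-05-23.
The last day of the waiting period: 75 calendar days after 2020-05-23 is 2020-08-06.
Adding 59 calendar days to 2020-08-06 gives 2020-10-04, which is the last day of the appeal period.
The date on which the withholding of payment becomes due: 7 calendar days after 2020-10-04 is 2020-10-11.

2020-10-11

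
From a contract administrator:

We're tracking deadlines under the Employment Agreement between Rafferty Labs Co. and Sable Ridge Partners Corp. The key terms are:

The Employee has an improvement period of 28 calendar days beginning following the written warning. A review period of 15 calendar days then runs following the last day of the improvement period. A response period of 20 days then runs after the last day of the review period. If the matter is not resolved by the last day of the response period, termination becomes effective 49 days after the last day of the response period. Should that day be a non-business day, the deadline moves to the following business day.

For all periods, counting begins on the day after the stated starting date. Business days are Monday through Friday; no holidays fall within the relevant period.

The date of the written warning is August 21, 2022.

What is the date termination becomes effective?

The last day of the improvement period: August 21, 2022 + 28 days = September 18, 2022.
The last day of the review period: 15 calendar days after September 18, 2022 is October 3, 2022.
Adding 20 calendar days to October 3, 2022 gives October 23, 2022, which is the last day of the response period.
Adding 49 calendar days to October 23, 2022 gives December 11, 2022, which is the date termination becomes effective. That falls on a Sunday, so it rolls to the next business day, Monday, December 12, 2022.

December 12, 2022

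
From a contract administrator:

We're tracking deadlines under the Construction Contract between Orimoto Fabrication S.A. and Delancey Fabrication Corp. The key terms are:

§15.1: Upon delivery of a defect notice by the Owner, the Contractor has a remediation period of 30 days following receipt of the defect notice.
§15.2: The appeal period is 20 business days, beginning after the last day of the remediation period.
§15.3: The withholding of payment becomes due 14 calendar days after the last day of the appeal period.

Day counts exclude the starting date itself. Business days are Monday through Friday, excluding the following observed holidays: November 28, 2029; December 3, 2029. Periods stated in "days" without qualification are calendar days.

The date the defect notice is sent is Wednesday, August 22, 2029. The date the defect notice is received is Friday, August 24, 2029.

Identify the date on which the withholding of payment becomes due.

November 2, 2029

Adding 30 calendar days to August 24, 2029 gives September 23, 2029, which is the last day of the remediation period.
The last day of the appeal period: 20 business days after Sunday, September 23, 2029, skipping weekends — Sep 24, Sep 25, Sep 26, Sep 27, …, Oct 17, Oct 18, Oct 19 — lands on Friday, October 19, 2029.
The date on which the withholding of payment becomes due: October 19, 2029 + 14 days = November 2, 2029.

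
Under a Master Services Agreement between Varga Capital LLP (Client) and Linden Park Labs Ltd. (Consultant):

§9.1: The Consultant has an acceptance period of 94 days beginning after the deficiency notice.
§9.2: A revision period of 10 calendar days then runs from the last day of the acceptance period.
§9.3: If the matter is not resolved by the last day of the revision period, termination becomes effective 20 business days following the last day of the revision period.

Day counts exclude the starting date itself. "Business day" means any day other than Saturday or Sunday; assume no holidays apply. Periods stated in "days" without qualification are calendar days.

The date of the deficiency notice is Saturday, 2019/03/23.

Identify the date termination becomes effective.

Adding 94 calendar days to 2019/03/23 gives 2019/06/25, which is the last day of the acceptance period.
Adding 10 calendar days to 2019/06/25 gives 2019/07/05, which is the last day of the revision period.
The date termination becomes effective: counting 20 business days from Friday, 2019/07/05 (Jul 8, Jul 9, Jul 10, Jul 11, …, Jul 31, Aug 1, Aug 2, skipping weekends) reaches Friday, 2019/08/02.

2019/08/02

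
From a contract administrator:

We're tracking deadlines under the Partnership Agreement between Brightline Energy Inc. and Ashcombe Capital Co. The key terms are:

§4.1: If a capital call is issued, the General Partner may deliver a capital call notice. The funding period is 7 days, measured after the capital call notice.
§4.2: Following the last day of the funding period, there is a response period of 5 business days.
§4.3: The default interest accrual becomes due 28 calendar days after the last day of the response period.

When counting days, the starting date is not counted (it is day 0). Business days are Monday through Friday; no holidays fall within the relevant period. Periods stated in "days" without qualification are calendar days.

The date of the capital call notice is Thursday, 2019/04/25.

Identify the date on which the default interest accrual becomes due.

2019/06/06

Adding 7 calendar days to 2019/04/25 gives 2019/05/02, which is the last day of the funding period.
From Thursday, 2019/05/02, 5 business days (May 3, May 6, May 7, May 8, May 9, skipping weekends) brings us to Thursday, 2019/05/09, which is the last day of the response period.
Adding 28 calendar days to 2019/05/09 gives 2019/06/06, which is the date on which the default interest accrual becomes due.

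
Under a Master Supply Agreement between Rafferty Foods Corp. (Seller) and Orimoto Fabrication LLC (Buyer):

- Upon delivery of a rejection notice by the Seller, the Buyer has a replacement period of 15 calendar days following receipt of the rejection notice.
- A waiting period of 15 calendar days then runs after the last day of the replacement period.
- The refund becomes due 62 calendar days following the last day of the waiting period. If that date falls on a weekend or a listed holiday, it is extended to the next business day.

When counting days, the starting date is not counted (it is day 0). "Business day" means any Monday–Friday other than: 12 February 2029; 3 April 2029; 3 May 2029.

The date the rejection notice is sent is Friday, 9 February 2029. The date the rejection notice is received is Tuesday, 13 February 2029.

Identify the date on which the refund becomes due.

The last day of the replacement period: 15 calendar days after 13 February 2029 is 28 February 2029.
The last day of the waiting period: 15 calendar days after 28 February 2029 is 15 March 2029.
The date on which the refund becomes due: 15 March 2029 + 62 days = 16 May 2029. 16 May 2029 is a Wednesday and is not a listed holiday, so no roll-forward applies.

16 May 2029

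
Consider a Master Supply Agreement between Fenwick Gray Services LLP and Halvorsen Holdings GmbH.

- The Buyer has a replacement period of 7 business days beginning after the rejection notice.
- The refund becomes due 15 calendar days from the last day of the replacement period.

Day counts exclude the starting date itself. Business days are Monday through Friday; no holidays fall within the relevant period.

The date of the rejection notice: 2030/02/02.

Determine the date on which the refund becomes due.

2030/02/27

The last day of the replacement period: 7 business days after Saturday, 2030/02/02, skipping weekends — Feb 4, Feb 5, Feb 6, Feb 7, Feb 8, Feb 11, Feb 12 — lands on Tuesday, 2030/02/12.
The date on which the refund becomes due: 15 calendar days after 2030/02/12 is 2030/02/27.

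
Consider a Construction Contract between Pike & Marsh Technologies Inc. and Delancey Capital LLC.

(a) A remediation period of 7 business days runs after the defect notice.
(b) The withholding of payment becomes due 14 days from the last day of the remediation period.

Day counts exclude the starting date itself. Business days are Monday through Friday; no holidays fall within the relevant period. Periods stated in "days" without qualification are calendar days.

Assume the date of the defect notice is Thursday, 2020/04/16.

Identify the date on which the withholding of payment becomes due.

2020/05/11

The last day of the remediation period: counting 7 business days from Thursday, 2020/04/16 (Apr 17, Apr 20, Apr 21, Apr 22, Apr 23, Apr 24, Apr 27, skipping weekends) reaches Monday, 2020/04/27.
The date on which the withholding of payment becomes due: 2020/04/27 + 14 days = 2020/05/11.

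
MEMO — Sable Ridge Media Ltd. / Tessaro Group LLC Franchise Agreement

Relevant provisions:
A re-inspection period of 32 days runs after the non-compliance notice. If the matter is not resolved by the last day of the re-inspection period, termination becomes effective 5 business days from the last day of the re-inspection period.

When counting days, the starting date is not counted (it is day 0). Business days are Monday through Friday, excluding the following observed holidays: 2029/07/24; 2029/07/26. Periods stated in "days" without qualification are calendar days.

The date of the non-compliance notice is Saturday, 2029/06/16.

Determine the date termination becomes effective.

The last day of the re-inspection period: 2029/06/16 + 32 days = 2029/07/18.
From Wednesday, 2029/07/18, 5 business days (Jul 19, Jul 20, Jul 23, Jul 25, Jul 27, skipping weekends and the listed holidays on Jul 24, Jul 26) brings us to Friday, 2029/07/27, which is the date termination becomes effective.

2029/07/27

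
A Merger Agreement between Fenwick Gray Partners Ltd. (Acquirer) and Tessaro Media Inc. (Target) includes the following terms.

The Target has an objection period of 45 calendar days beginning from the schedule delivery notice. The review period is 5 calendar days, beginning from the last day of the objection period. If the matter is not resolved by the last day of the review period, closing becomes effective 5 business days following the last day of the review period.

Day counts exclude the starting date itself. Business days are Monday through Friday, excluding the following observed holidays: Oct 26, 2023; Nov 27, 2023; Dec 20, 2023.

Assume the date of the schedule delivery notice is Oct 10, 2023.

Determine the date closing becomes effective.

The last day of the objection period: 45 calendar days after Oct 10, 2023 is Nov 24, 2023.
The last day of the review period: 5 calendar days after Nov 24, 2023 is Nov 29, 2023.
The date closing becomes effective: 5 business days after Wednesday, Nov 29, 2023, skipping weekends — Nov 30, Dec 1, Dec 4, Dec 5, Dec 6 — lands on Wednesday, Dec 6, 2023.

Dec 6, 2023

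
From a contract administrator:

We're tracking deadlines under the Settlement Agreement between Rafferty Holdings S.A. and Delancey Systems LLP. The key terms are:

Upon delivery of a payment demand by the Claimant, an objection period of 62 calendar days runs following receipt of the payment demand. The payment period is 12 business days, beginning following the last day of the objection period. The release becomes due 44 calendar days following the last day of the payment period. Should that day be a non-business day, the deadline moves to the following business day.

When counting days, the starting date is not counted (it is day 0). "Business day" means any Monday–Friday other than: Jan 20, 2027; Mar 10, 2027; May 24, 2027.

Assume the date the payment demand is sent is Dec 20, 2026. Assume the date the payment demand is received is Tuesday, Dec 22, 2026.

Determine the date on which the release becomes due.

Adding 62 calendar days to Dec 22, 2026 gives Feb 22, 2027, which is the last day of the objection period.
The last day of the payment period: counting 12 business days from Monday, Feb 22, 2027 (Feb 23, Feb 24, Feb 25, Feb 26, …, Mar 8, Mar 9, Mar 11, skipping weekends and the listed holiday on Mar 10) reaches Thursday, Mar 11, 2027.
The date on which the release becomes due: Mar 11, 2027 + 44 days = Apr 24, 2027. That falls on a Saturday, so it rolls to the next business day, Monday, Apr 26, 2027.

Apr 26, 2027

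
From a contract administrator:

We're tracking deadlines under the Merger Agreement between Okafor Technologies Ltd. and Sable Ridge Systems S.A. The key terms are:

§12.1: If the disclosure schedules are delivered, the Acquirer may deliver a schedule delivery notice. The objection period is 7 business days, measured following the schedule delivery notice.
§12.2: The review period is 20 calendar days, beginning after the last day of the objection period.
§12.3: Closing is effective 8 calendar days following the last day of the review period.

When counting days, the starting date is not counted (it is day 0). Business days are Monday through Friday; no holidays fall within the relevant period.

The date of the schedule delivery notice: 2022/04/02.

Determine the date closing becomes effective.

The last day of the objection period: 7 business days after Saturday, 2022/04/02, skipping weekends — Apr 4, Apr 5, Apr 6, Apr 7, Apr 8, Apr 11, Apr 12 — lands on Tuesday, 2022/04/12.
Adding 20 calendar days to 2022/04/12 gives 2022/05/02, which is the last day of the review period.
The date closing becomes effective: 2022/05/02 + 8 days = 2022/05/10.

2022/05/10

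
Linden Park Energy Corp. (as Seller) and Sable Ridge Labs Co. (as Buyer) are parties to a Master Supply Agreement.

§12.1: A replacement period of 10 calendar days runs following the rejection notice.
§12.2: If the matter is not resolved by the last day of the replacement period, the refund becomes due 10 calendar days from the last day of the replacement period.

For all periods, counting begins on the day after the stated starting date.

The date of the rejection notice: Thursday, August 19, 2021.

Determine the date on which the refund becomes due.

September 8, 2021

The last day of the replacement period: August 19, 2021 + 10 days = August 29, 2021.
The date on which the refund becomes due: 10 calendar days after August 29, 2021 is September 8, 2021.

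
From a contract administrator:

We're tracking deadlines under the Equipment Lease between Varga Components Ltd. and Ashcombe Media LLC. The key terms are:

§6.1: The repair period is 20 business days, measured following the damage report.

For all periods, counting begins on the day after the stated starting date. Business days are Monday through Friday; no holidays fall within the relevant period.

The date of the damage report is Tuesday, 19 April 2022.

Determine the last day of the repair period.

17 May 2022

The last day of the repair period: counting 20 business days from Tuesday, 19 April 2022 (Apr 20, Apr 21, Apr 22, Apr 25, …, May 13, May 16, May 17, skipping weekends) reaches Tuesday, 17 May 2022.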